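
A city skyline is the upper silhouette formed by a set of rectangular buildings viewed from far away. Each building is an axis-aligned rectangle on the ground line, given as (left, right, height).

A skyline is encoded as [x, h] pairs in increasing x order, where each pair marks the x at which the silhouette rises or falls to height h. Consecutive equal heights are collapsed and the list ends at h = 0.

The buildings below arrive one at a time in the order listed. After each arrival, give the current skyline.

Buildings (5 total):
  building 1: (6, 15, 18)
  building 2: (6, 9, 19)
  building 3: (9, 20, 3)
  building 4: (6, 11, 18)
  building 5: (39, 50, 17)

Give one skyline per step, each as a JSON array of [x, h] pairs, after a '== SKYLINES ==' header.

== SKYLINES ==
[[6,18],[15,0]]
[[6,19],[9,18],[15,0]]
[[6,19],[9,18],[15,3],[20,0]]
[[6,19],[9,18],[15,3],[20,0]]
[[6,19],[9,18],[15,3],[20,0],[39,17],[50,0]]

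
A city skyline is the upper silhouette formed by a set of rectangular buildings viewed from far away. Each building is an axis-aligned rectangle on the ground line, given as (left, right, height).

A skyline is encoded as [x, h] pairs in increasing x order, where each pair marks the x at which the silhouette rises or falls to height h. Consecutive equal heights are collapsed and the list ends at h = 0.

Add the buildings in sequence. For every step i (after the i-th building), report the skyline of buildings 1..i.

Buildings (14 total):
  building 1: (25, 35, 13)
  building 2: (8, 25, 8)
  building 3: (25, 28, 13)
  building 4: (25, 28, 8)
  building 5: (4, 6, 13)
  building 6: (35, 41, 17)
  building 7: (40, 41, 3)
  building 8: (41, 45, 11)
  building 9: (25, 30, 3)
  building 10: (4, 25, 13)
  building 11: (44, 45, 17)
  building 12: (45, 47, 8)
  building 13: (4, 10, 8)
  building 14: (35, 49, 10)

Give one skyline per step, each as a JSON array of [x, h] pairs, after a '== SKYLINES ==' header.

== SKYLINES ==
[[25,13],[35,0]]
[[8,8],[25,13],[35,0]]
[[8,8],[25,13],[35,0]]
[[8,8],[25,13],[35,0]]
[[4,13],[6,0],[8,8],[25,13],[35,0]]
[[4,13],[6,0],[8,8],[25,13],[35,17],[41,0]]
[[4,13],[6,0],[8,8],[25,13],[35,17],[41,0]]
[[4,13],[6,0],[8,8],[25,13],[35,17],[41,11],[45,0]]
[[4,13],[6,0],[8,8],[25,13],[35,17],[41,11],[45,0]]
[[4,13],[35,17],[41,11],[45,0]]
[[4,13],[35,17],[41,11],[44,17],[45,0]]
[[4,13],[35,17],[41,11],[44,17],[45,8],[47,0]]
[[4,13],[35,17],[41,11],[44,17],[45,8],[47,0]]
[[4,13],[35,17],[41,11],[44,17],[45,10],[49,0]]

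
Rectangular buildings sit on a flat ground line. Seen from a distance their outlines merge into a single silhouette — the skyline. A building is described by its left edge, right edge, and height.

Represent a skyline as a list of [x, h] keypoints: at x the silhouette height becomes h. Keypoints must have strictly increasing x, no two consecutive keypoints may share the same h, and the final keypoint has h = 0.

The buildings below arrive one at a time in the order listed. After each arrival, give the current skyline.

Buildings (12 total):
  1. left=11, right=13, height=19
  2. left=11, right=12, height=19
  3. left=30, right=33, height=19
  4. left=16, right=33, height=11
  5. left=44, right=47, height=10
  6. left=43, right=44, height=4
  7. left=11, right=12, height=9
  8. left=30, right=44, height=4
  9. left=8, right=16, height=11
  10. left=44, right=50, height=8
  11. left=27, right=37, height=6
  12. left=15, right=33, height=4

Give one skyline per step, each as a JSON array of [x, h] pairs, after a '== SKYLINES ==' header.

== SKYLINES ==
[[11,19],[13,0]]
[[11,19],[13,0]]
[[11,19],[13,0],[30,19],[33,0]]
[[11,19],[13,0],[16,11],[30,19],[33,0]]
[[11,19],[13,0],[16,11],[30,19],[33,0],[44,10],[47,0]]
[[11,19],[13,0],[16,11],[30,19],[33,0],[43,4],[44,10],[47,0]]
[[11,19],[13,0],[16,11],[30,19],[33,0],[43,4],[44,10],[47,0]]
[[11,19],[13,0],[16,11],[30,19],[33,4],[44,10],[47,0]]
[[8,11],[11,19],[13,11],[30,19],[33,4],[44,10],[47,0]]
[[8,11],[11,19],[13,11],[30,19],[33,4],[44,10],[47,8],[50,0]]
[[8,11],[11,19],[13,11],[30,19],[33,6],[37,4],[44,10],[47,8],[50,0]]
[[8,11],[11,19],[13,11],[30,19],[33,6],[37,4],[44,10],[47,8],[50,0]]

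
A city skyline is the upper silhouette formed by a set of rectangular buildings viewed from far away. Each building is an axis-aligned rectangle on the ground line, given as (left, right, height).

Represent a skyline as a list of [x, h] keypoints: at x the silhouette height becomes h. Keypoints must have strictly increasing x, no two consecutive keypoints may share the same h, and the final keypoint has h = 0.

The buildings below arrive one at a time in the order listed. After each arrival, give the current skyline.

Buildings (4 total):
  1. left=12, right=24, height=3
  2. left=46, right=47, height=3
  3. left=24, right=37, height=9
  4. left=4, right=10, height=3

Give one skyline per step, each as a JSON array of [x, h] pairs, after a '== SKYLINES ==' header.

== SKYLINES ==
[[12,3],[24,0]]
[[12,3],[24,0],[46,3],[47,0]]
[[12,3],[24,9],[37,0],[46,3],[47,0]]
[[4,3],[10,0],[12,3],[24,9],[37,0],[46,3],[47,0]]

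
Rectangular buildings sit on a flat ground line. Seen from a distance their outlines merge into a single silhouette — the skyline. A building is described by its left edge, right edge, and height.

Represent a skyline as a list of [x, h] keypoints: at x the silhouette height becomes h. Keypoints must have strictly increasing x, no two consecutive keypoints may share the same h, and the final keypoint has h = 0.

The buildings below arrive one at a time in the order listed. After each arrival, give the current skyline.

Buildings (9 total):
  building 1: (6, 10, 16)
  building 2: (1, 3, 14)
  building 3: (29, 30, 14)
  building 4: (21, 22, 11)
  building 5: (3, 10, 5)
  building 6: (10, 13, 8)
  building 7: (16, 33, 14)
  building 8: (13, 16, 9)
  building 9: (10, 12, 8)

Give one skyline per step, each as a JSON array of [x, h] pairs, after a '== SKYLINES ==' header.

== SKYLINES ==
[[6,16],[10,0]]
[[1,14],[3,0],[6,16],[10,0]]
[[1,14],[3,0],[6,16],[10,0],[29,14],[30,0]]
[[1,14],[3,0],[6,16],[10,0],[21,11],[22,0],[29,14],[30,0]]
[[1,14],[3,5],[6,16],[10,0],[21,11],[22,0],[29,14],[30,0]]
[[1,14],[3,5],[6,16],[10,8],[13,0],[21,11],[22,0],[29,14],[30,0]]
[[1,14],[3,5],[6,16],[10,8],[13,0],[16,14],[33,0]]
[[1,14],[3,5],[6,16],[10,8],[13,9],[16,14],[33,0]]
[[1,14],[3,5],[6,16],[10,8],[13,9],[16,14],[33,0]]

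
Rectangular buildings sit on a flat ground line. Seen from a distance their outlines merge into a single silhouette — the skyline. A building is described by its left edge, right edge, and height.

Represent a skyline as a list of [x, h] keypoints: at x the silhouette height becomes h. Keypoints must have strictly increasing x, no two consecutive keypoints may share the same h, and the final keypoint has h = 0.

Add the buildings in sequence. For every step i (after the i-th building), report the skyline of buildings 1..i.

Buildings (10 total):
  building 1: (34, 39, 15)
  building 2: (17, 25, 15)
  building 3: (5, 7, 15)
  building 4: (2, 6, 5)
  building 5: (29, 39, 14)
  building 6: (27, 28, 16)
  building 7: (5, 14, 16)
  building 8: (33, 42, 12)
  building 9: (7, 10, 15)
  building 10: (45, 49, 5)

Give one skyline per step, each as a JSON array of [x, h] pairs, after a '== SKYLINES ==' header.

== SKYLINES ==
[[34,15],[39,0]]
[[17,15],[25,0],[34,15],[39,0]]
[[5,15],[7,0],[17,15],[25,0],[34,15],[39,0]]
[[2,5],[5,15],[7,0],[17,15],[25,0],[34,15],[39,0]]
[[2,5],[5,15],[7,0],[17,15],[25,0],[29,14],[34,15],[39,0]]
[[2,5],[5,15],[7,0],[17,15],[25,0],[27,16],[28,0],[29,14],[34,15],[39,0]]
[[2,5],[5,16],[14,0],[17,15],[25,0],[27,16],[28,0],[29,14],[34,15],[39,0]]
[[2,5],[5,16],[14,0],[17,15],[25,0],[27,16],[28,0],[29,14],[34,15],[39,12],[42,0]]
[[2,5],[5,16],[14,0],[17,15],[25,0],[27,16],[28,0],[29,14],[34,15],[39,12],[42,0]]
[[2,5],[5,16],[14,0],[17,15],[25,0],[27,16],[28,0],[29,14],[34,15],[39,12],[42,0],[45,5],[49,0]]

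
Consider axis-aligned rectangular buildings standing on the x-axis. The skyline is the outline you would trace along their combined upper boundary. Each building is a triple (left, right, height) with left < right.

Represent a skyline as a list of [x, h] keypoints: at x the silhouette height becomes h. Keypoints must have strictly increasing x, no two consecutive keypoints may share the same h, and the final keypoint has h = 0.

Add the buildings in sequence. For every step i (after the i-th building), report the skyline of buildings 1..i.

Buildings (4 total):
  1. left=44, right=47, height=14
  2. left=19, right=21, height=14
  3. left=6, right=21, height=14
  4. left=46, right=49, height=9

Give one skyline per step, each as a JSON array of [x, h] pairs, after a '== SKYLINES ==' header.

== SKYLINES ==
[[44,14],[47,0]]
[[19,14],[21,0],[44,14],[47,0]]
[[6,14],[21,0],[44,14],[47,0]]
[[6,14],[21,0],[44,14],[47,9],[49,0]]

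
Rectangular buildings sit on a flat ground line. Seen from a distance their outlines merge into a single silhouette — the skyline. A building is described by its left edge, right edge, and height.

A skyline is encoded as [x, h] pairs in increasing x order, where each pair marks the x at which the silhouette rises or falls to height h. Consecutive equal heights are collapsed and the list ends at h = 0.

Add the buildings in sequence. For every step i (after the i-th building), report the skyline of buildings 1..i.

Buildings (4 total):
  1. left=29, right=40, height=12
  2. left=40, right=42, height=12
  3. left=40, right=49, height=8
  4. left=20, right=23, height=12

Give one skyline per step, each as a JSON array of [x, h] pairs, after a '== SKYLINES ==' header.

== SKYLINES ==
[[29,12],[40,0]]
[[29,12],[42,0]]
[[29,12],[42,8],[49,0]]
[[20,12],[23,0],[29,12],[42,8],[49,0]]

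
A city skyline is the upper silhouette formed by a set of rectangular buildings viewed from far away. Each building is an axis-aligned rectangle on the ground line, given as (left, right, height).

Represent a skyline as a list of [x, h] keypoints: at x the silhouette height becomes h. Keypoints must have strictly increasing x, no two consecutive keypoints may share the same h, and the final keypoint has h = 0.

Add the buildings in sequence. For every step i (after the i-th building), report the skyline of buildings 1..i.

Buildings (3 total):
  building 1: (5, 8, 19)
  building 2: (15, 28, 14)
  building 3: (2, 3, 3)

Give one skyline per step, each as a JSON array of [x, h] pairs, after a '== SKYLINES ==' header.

== SKYLINES ==
[[5,19],[8,0]]
[[5,19],[8,0],[15,14],[28,0]]
[[2,3],[3,0],[5,19],[8,0],[15,14],[28,0]]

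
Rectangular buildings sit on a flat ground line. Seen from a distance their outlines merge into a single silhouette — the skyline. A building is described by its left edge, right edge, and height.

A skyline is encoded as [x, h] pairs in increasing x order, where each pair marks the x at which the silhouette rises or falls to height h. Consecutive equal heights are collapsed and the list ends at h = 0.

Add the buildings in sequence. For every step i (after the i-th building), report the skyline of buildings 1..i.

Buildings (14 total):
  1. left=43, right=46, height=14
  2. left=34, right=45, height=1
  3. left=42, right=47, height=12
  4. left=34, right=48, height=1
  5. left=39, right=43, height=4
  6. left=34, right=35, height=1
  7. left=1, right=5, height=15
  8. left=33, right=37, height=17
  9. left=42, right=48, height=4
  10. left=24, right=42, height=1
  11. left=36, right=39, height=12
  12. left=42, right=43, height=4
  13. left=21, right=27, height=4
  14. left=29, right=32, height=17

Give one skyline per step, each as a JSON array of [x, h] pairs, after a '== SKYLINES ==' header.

== SKYLINES ==
[[43,14],[46,0]]
[[34,1],[43,14],[46,0]]
[[34,1],[42,12],[43,14],[46,12],[47,0]]
[[34,1],[42,12],[43,14],[46,12],[47,1],[48,0]]
[[34,1],[39,4],[42,12],[43,14],[46,12],[47,1],[48,0]]
[[34,1],[39,4],[42,12],[43,14],[46,12],[47,1],[48,0]]
[[1,15],[5,0],[34,1],[39,4],[42,12],[43,14],[46,12],[47,1],[48,0]]
[[1,15],[5,0],[33,17],[37,1],[39,4],[42,12],[43,14],[46,12],[47,1],[48,0]]
[[1,15],[5,0],[33,17],[37,1],[39,4],[42,12],[43,14],[46,12],[47,4],[48,0]]
[[1,15],[5,0],[24,1],[33,17],[37,1],[39,4],[42,12],[43,14],[46,12],[47,4],[48,0]]
[[1,15],[5,0],[24,1],[33,17],[37,12],[39,4],[42,12],[43,14],[46,12],[47,4],[48,0]]
[[1,15],[5,0],[24,1],[33,17],[37,12],[39,4],[42,12],[43,14],[46,12],[47,4],[48,0]]
[[1,15],[5,0],[21,4],[27,1],[33,17],[37,12],[39,4],[42,12],[43,14],[46,12],[47,4],[48,0]]
[[1,15],[5,0],[21,4],[27,1],[29,17],[32,1],[33,17],[37,12],[39,4],[42,12],[43,14],[46,12],[47,4],[48,0]]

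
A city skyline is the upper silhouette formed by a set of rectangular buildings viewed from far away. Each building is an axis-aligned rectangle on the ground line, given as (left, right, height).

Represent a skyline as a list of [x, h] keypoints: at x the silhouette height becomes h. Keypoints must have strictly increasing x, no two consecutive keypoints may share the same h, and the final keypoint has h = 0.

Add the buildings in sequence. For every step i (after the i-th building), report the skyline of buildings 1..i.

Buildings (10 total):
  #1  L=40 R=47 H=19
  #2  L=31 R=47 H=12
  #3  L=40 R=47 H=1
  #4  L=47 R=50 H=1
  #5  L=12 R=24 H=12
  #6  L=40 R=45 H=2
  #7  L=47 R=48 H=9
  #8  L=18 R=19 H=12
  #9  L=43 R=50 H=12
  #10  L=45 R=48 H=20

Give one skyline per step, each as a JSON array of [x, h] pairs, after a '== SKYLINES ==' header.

== SKYLINES ==
[[40,19],[47,0]]
[[31,12],[40,19],[47,0]]
[[31,12],[40,19],[47,0]]
[[31,12],[40,19],[47,1],[50,0]]
[[12,12],[24,0],[31,12],[40,19],[47,1],[50,0]]
[[12,12],[24,0],[31,12],[40,19],[47,1],[50,0]]
[[12,12],[24,0],[31,12],[40,19],[47,9],[48,1],[50,0]]
[[12,12],[24,0],[31,12],[40,19],[47,9],[48,1],[50,0]]
[[12,12],[24,0],[31,12],[40,19],[47,12],[50,0]]
[[12,12],[24,0],[31,12],[40,19],[45,20],[48,12],[50,0]]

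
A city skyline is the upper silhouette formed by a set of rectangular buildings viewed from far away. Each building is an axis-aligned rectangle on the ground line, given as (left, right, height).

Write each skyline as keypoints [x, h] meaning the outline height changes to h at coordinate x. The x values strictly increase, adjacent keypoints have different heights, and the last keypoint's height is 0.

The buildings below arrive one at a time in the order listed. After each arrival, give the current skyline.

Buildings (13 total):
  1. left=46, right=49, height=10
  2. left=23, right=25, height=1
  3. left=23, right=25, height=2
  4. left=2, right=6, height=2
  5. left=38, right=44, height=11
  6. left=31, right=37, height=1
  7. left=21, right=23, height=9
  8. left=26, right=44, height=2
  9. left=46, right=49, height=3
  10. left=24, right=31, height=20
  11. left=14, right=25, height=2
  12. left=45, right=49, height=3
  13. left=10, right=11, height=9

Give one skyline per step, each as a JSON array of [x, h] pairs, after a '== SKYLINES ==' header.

== SKYLINES ==
[[46,10],[49,0]]
[[23,1],[25,0],[46,10],[49,0]]
[[23,2],[25,0],[46,10],[49,0]]
[[2,2],[6,0],[23,2],[25,0],[46,10],[49,0]]
[[2,2],[6,0],[23,2],[25,0],[38,11],[44,0],[46,10],[49,0]]
[[2,2],[6,0],[23,2],[25,0],[31,1],[37,0],[38,11],[44,0],[46,10],[49,0]]
[[2,2],[6,0],[21,9],[23,2],[25,0],[31,1],[37,0],[38,11],[44,0],[46,10],[49,0]]
[[2,2],[6,0],[21,9],[23,2],[25,0],[26,2],[38,11],[44,0],[46,10],[49,0]]
[[2,2],[6,0],[21,9],[23,2],[25,0],[26,2],[38,11],[44,0],[46,10],[49,0]]
[[2,2],[6,0],[21,9],[23,2],[24,20],[31,2],[38,11],[44,0],[46,10],[49,0]]
[[2,2],[6,0],[14,2],[21,9],[23,2],[24,20],[31,2],[38,11],[44,0],[46,10],[49,0]]
[[2,2],[6,0],[14,2],[21,9],[23,2],[24,20],[31,2],[38,11],[44,0],[45,3],[46,10],[49,0]]
[[2,2],[6,0],[10,9],[11,0],[14,2],[21,9],[23,2],[24,20],[31,2],[38,11],[44,0],[45,3],[46,10],[49,0]]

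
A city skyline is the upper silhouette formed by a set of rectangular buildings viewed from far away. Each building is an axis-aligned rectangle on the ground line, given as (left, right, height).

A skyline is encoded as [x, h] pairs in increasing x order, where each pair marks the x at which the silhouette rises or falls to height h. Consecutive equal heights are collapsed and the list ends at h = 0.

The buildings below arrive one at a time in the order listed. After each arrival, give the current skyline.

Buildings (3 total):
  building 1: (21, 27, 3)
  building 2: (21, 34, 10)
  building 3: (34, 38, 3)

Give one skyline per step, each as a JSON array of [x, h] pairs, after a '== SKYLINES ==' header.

== SKYLINES ==
[[21,3],[27,0]]
[[21,10],[34,0]]
[[21,10],[34,3],[38,0]]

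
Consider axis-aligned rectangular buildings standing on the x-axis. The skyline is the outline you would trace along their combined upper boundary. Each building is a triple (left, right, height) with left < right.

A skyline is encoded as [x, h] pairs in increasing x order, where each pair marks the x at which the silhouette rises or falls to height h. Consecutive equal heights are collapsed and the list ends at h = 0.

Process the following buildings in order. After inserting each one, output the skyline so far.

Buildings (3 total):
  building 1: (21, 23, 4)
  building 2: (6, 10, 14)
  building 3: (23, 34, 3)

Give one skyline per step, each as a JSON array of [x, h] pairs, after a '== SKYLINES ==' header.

== SKYLINES ==
[[21,4],[23,0]]
[[6,14],[10,0],[21,4],[23,0]]
[[6,14],[10,0],[21,4],[23,3],[34,0]]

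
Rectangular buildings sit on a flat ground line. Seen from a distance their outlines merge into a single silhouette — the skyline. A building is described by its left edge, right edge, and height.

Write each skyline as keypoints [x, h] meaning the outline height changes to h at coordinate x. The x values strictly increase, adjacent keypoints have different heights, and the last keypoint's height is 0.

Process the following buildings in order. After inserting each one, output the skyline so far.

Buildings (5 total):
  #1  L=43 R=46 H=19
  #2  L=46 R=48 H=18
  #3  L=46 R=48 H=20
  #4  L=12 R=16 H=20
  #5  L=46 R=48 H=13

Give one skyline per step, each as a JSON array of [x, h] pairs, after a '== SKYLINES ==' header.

== SKYLINES ==
[[43,19],[46,0]]
[[43,19],[46,18],[48,0]]
[[43,19],[46,20],[48,0]]
[[12,20],[16,0],[43,19],[46,20],[48,0]]
[[12,20],[16,0],[43,19],[46,20],[48,0]]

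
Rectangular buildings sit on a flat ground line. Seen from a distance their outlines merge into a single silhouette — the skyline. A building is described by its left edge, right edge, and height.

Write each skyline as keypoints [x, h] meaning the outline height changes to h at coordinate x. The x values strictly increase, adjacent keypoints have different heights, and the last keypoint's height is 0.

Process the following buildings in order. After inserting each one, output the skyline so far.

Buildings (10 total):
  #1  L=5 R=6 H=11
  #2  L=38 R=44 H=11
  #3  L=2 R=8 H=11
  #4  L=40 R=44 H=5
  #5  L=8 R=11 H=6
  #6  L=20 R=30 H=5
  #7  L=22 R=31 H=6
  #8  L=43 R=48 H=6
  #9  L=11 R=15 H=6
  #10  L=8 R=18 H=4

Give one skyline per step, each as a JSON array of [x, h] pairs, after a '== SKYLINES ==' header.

== SKYLINES ==
[[5,11],[6,0]]
[[5,11],[6,0],[38,11],[44,0]]
[[2,11],[8,0],[38,11],[44,0]]
[[2,11],[8,0],[38,11],[44,0]]
[[2,11],[8,6],[11,0],[38,11],[44,0]]
[[2,11],[8,6],[11,0],[20,5],[30,0],[38,11],[44,0]]
[[2,11],[8,6],[11,0],[20,5],[22,6],[31,0],[38,11],[44,0]]
[[2,11],[8,6],[11,0],[20,5],[22,6],[31,0],[38,11],[44,6],[48,0]]
[[2,11],[8,6],[15,0],[20,5],[22,6],[31,0],[38,11],[44,6],[48,0]]
[[2,11],[8,6],[15,4],[18,0],[20,5],[22,6],[31,0],[38,11],[44,6],[48,0]]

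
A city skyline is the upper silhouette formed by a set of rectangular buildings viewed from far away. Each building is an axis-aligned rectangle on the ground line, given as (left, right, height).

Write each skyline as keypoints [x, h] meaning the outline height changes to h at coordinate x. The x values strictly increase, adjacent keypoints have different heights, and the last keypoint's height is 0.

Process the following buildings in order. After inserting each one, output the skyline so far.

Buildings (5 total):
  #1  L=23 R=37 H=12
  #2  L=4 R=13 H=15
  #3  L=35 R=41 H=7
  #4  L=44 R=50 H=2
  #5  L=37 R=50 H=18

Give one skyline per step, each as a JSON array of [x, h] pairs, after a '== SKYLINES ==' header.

== SKYLINES ==
[[23,12],[37,0]]
[[4,15],[13,0],[23,12],[37,0]]
[[4,15],[13,0],[23,12],[37,7],[41,0]]
[[4,15],[13,0],[23,12],[37,7],[41,0],[44,2],[50,0]]
[[4,15],[13,0],[23,12],[37,18],[50,0]]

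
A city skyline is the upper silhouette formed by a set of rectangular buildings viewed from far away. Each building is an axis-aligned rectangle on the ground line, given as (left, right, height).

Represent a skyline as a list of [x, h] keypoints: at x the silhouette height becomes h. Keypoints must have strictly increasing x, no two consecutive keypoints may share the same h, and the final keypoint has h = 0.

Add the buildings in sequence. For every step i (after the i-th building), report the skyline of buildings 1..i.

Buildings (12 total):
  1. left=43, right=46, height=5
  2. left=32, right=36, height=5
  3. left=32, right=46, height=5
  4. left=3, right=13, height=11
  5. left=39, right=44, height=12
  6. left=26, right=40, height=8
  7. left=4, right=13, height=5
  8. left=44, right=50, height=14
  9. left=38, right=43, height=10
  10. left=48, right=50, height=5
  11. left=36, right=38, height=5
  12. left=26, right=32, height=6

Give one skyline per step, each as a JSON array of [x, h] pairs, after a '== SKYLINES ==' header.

== SKYLINES ==
[[43,5],[46,0]]
[[32,5],[36,0],[43,5],[46,0]]
[[32,5],[46,0]]
[[3,11],[13,0],[32,5],[46,0]]
[[3,11],[13,0],[32,5],[39,12],[44,5],[46,0]]
[[3,11],[13,0],[26,8],[39,12],[44,5],[46,0]]
[[3,11],[13,0],[26,8],[39,12],[44,5],[46,0]]
[[3,11],[13,0],[26,8],[39,12],[44,14],[50,0]]
[[3,11],[13,0],[26,8],[38,10],[39,12],[44,14],[50,0]]
[[3,11],[13,0],[26,8],[38,10],[39,12],[44,14],[50,0]]
[[3,11],[13,0],[26,8],[38,10],[39,12],[44,14],[50,0]]
[[3,11],[13,0],[26,8],[38,10],[39,12],[44,14],[50,0]]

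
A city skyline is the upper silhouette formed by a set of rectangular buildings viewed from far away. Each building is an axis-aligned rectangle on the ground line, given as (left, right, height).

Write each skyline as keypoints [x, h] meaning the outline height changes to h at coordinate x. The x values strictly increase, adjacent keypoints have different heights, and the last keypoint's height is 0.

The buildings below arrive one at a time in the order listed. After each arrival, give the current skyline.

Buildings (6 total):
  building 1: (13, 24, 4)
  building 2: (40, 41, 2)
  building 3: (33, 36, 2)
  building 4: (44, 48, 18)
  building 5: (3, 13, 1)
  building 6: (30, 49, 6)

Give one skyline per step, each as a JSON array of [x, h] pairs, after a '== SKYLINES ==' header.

== SKYLINES ==
[[13,4],[24,0]]
[[13,4],[24,0],[40,2],[41,0]]
[[13,4],[24,0],[33,2],[36,0],[40,2],[41,0]]
[[13,4],[24,0],[33,2],[36,0],[40,2],[41,0],[44,18],[48,0]]
[[3,1],[13,4],[24,0],[33,2],[36,0],[40,2],[41,0],[44,18],[48,0]]
[[3,1],[13,4],[24,0],[30,6],[44,18],[48,6],[49,0]]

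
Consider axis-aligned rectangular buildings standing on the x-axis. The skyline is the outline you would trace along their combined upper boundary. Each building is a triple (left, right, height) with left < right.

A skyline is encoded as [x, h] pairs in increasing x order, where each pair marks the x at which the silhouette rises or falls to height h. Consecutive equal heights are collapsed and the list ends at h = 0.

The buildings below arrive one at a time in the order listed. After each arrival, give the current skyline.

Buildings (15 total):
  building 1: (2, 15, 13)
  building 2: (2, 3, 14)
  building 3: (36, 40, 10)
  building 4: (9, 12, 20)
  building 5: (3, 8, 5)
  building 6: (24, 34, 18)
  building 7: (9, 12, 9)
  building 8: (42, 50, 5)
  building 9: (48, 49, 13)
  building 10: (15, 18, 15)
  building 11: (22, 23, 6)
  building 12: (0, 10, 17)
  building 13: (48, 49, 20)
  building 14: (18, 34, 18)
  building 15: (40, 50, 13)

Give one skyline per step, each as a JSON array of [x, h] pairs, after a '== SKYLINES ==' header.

== SKYLINES ==
[[2,13],[15,0]]
[[2,14],[3,13],[15,0]]
[[2,14],[3,13],[15,0],[36,10],[40,0]]
[[2,14],[3,13],[9,20],[12,13],[15,0],[36,10],[40,0]]
[[2,14],[3,13],[9,20],[12,13],[15,0],[36,10],[40,0]]
[[2,14],[3,13],[9,20],[12,13],[15,0],[24,18],[34,0],[36,10],[40,0]]
[[2,14],[3,13],[9,20],[12,13],[15,0],[24,18],[34,0],[36,10],[40,0]]
[[2,14],[3,13],[9,20],[12,13],[15,0],[24,18],[34,0],[36,10],[40,0],[42,5],[50,0]]
[[2,14],[3,13],[9,20],[12,13],[15,0],[24,18],[34,0],[36,10],[40,0],[42,5],[48,13],[49,5],[50,0]]
[[2,14],[3,13],[9,20],[12,13],[15,15],[18,0],[24,18],[34,0],[36,10],[40,0],[42,5],[48,13],[49,5],[50,0]]
[[2,14],[3,13],[9,20],[12,13],[15,15],[18,0],[22,6],[23,0],[24,18],[34,0],[36,10],[40,0],[42,5],[48,13],[49,5],[50,0]]
[[0,17],[9,20],[12,13],[15,15],[18,0],[22,6],[23,0],[24,18],[34,0],[36,10],[40,0],[42,5],[48,13],[49,5],[50,0]]
[[0,17],[9,20],[12,13],[15,15],[18,0],[22,6],[23,0],[24,18],[34,0],[36,10],[40,0],[42,5],[48,20],[49,5],[50,0]]
[[0,17],[9,20],[12,13],[15,15],[18,18],[34,0],[36,10],[40,0],[42,5],[48,20],[49,5],[50,0]]
[[0,17],[9,20],[12,13],[15,15],[18,18],[34,0],[36,10],[40,13],[48,20],[49,13],[50,0]]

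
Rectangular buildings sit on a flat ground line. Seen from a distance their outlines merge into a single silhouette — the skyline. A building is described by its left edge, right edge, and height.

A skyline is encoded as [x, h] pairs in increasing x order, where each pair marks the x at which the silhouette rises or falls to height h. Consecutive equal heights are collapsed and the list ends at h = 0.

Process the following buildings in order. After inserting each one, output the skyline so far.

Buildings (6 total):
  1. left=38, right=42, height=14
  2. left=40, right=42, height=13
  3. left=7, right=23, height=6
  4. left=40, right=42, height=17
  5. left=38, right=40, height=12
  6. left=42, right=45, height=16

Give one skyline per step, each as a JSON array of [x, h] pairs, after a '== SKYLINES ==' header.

== SKYLINES ==
[[38,14],[42,0]]
[[38,14],[42,0]]
[[7,6],[23,0],[38,14],[42,0]]
[[7,6],[23,0],[38,14],[40,17],[42,0]]
[[7,6],[23,0],[38,14],[40,17],[42,0]]
[[7,6],[23,0],[38,14],[40,17],[42,16],[45,0]]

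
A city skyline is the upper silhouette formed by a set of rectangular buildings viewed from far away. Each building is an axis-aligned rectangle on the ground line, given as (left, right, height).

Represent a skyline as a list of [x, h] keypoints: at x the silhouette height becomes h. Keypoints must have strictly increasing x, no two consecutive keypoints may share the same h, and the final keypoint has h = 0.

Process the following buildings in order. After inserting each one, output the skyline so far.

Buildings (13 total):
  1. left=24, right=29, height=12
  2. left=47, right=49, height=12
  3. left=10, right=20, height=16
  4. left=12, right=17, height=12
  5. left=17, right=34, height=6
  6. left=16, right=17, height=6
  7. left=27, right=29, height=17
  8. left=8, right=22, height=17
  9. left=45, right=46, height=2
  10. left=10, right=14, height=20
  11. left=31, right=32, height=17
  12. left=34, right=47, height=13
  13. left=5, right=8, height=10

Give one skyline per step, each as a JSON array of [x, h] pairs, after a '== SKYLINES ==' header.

== SKYLINES ==
[[24,12],[29,0]]
[[24,12],[29,0],[47,12],[49,0]]
[[10,16],[20,0],[24,12],[29,0],[47,12],[49,0]]
[[10,16],[20,0],[24,12],[29,0],[47,12],[49,0]]
[[10,16],[20,6],[24,12],[29,6],[34,0],[47,12],[49,0]]
[[10,16],[20,6],[24,12],[29,6],[34,0],[47,12],[49,0]]
[[10,16],[20,6],[24,12],[27,17],[29,6],[34,0],[47,12],[49,0]]
[[8,17],[22,6],[24,12],[27,17],[29,6],[34,0],[47,12],[49,0]]
[[8,17],[22,6],[24,12],[27,17],[29,6],[34,0],[45,2],[46,0],[47,12],[49,0]]
[[8,17],[10,20],[14,17],[22,6],[24,12],[27,17],[29,6],[34,0],[45,2],[46,0],[47,12],[49,0]]
[[8,17],[10,20],[14,17],[22,6],[24,12],[27,17],[29,6],[31,17],[32,6],[34,0],[45,2],[46,0],[47,12],[49,0]]
[[8,17],[10,20],[14,17],[22,6],[24,12],[27,17],[29,6],[31,17],[32,6],[34,13],[47,12],[49,0]]
[[5,10],[8,17],[10,20],[14,17],[22,6],[24,12],[27,17],[29,6],[31,17],[32,6],[34,13],[47,12],[49,0]]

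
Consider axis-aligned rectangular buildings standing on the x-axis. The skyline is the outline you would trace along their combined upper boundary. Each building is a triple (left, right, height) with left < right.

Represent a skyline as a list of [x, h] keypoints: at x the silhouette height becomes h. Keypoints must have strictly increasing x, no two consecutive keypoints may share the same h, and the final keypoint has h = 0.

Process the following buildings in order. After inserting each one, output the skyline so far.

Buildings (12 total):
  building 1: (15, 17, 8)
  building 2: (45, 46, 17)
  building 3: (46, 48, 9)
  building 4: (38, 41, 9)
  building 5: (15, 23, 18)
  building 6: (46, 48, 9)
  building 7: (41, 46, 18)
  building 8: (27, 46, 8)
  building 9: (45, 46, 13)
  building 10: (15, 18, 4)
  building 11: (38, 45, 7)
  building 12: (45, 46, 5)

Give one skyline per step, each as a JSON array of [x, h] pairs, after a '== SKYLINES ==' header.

== SKYLINES ==
[[15,8],[17,0]]
[[15,8],[17,0],[45,17],[46,0]]
[[15,8],[17,0],[45,17],[46,9],[48,0]]
[[15,8],[17,0],[38,9],[41,0],[45,17],[46,9],[48,0]]
[[15,18],[23,0],[38,9],[41,0],[45,17],[46,9],[48,0]]
[[15,18],[23,0],[38,9],[41,0],[45,17],[46,9],[48,0]]
[[15,18],[23,0],[38,9],[41,18],[46,9],[48,0]]
[[15,18],[23,0],[27,8],[38,9],[41,18],[46,9],[48,0]]
[[15,18],[23,0],[27,8],[38,9],[41,18],[46,9],[48,0]]
[[15,18],[23,0],[27,8],[38,9],[41,18],[46,9],[48,0]]
[[15,18],[23,0],[27,8],[38,9],[41,18],[46,9],[48,0]]
[[15,18],[23,0],[27,8],[38,9],[41,18],[46,9],[48,0]]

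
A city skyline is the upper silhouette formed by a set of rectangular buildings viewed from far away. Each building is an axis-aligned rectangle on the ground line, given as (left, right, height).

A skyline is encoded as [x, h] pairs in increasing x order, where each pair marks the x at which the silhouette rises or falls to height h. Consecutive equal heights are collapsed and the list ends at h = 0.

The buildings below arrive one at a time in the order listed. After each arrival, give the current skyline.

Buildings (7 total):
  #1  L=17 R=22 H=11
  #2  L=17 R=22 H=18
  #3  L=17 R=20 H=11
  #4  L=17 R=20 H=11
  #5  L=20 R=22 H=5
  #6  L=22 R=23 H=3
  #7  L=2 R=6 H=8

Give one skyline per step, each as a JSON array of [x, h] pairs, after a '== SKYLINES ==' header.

== SKYLINES ==
[[17,11],[22,0]]
[[17,18],[22,0]]
[[17,18],[22,0]]
[[17,18],[22,0]]
[[17,18],[22,0]]
[[17,18],[22,3],[23,0]]
[[2,8],[6,0],[17,18],[22,3],[23,0]]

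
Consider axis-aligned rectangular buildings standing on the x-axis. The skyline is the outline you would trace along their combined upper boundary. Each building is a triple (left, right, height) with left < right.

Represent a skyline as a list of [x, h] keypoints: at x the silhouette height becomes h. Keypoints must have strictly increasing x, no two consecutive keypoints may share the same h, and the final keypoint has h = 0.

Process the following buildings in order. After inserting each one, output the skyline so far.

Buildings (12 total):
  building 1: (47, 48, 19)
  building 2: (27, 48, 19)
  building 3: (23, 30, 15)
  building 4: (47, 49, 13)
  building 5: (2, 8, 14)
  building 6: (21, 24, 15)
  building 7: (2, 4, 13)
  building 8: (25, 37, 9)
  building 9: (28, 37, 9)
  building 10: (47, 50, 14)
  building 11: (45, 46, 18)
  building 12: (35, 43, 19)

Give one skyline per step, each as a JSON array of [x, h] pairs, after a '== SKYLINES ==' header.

== SKYLINES ==
[[47,19],[48,0]]
[[27,19],[48,0]]
[[23,15],[27,19],[48,0]]
[[23,15],[27,19],[48,13],[49,0]]
[[2,14],[8,0],[23,15],[27,19],[48,13],[49,0]]
[[2,14],[8,0],[21,15],[27,19],[48,13],[49,0]]
[[2,14],[8,0],[21,15],[27,19],[48,13],[49,0]]
[[2,14],[8,0],[21,15],[27,19],[48,13],[49,0]]
[[2,14],[8,0],[21,15],[27,19],[48,13],[49,0]]
[[2,14],[8,0],[21,15],[27,19],[48,14],[50,0]]
[[2,14],[8,0],[21,15],[27,19],[48,14],[50,0]]
[[2,14],[8,0],[21,15],[27,19],[48,14],[50,0]]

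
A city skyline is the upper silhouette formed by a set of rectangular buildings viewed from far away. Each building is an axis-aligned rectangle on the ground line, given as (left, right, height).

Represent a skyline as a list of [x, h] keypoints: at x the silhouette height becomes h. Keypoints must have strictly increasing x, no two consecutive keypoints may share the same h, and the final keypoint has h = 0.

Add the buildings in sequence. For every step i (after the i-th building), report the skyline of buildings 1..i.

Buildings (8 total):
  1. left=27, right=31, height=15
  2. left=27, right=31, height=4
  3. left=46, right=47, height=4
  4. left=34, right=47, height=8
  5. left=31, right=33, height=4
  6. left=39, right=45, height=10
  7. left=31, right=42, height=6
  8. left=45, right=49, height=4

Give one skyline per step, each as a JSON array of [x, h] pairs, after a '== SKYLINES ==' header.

== SKYLINES ==
[[27,15],[31,0]]
[[27,15],[31,0]]
[[27,15],[31,0],[46,4],[47,0]]
[[27,15],[31,0],[34,8],[47,0]]
[[27,15],[31,4],[33,0],[34,8],[47,0]]
[[27,15],[31,4],[33,0],[34,8],[39,10],[45,8],[47,0]]
[[27,15],[31,6],[34,8],[39,10],[45,8],[47,0]]
[[27,15],[31,6],[34,8],[39,10],[45,8],[47,4],[49,0]]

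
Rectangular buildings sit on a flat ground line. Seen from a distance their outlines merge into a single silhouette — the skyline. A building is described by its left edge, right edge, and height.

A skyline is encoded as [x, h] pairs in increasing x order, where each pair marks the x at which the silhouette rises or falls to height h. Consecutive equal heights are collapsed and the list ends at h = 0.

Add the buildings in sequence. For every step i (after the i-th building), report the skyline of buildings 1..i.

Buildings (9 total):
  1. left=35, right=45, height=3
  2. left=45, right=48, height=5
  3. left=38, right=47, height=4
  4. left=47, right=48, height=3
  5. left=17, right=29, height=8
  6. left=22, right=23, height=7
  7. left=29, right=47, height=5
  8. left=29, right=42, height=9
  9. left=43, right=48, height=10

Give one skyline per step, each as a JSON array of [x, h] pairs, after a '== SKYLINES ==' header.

== SKYLINES ==
[[35,3],[45,0]]
[[35,3],[45,5],[48,0]]
[[35,3],[38,4],[45,5],[48,0]]
[[35,3],[38,4],[45,5],[48,0]]
[[17,8],[29,0],[35,3],[38,4],[45,5],[48,0]]
[[17,8],[29,0],[35,3],[38,4],[45,5],[48,0]]
[[17,8],[29,5],[48,0]]
[[17,8],[29,9],[42,5],[48,0]]
[[17,8],[29,9],[42,5],[43,10],[48,0]]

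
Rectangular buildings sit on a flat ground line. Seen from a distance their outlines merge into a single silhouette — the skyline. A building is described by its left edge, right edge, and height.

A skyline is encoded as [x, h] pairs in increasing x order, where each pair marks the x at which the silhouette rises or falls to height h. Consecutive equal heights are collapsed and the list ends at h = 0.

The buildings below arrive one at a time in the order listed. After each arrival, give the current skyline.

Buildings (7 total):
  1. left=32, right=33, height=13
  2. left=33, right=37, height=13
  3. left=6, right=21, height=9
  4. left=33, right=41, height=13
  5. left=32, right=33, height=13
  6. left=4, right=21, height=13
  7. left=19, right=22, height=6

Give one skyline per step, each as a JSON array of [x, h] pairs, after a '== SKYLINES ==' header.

== SKYLINES ==
[[32,13],[33,0]]
[[32,13],[37,0]]
[[6,9],[21,0],[32,13],[37,0]]
[[6,9],[21,0],[32,13],[41,0]]
[[6,9],[21,0],[32,13],[41,0]]
[[4,13],[21,0],[32,13],[41,0]]
[[4,13],[21,6],[22,0],[32,13],[41,0]]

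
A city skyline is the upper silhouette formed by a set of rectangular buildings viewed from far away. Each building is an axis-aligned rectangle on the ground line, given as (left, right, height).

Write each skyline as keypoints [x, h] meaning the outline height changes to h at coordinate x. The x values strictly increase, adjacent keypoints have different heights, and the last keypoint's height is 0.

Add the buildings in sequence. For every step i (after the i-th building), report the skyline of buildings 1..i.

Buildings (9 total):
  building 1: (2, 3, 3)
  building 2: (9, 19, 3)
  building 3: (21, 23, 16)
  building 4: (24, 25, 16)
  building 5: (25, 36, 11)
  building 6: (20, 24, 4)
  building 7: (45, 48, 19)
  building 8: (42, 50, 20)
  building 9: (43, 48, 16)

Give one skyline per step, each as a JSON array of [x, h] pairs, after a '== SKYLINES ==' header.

== SKYLINES ==
[[2,3],[3,0]]
[[2,3],[3,0],[9,3],[19,0]]
[[2,3],[3,0],[9,3],[19,0],[21,16],[23,0]]
[[2,3],[3,0],[9,3],[19,0],[21,16],[23,0],[24,16],[25,0]]
[[2,3],[3,0],[9,3],[19,0],[21,16],[23,0],[24,16],[25,11],[36,0]]
[[2,3],[3,0],[9,3],[19,0],[20,4],[21,16],[23,4],[24,16],[25,11],[36,0]]
[[2,3],[3,0],[9,3],[19,0],[20,4],[21,16],[23,4],[24,16],[25,11],[36,0],[45,19],[48,0]]
[[2,3],[3,0],[9,3],[19,0],[20,4],[21,16],[23,4],[24,16],[25,11],[36,0],[42,20],[50,0]]
[[2,3],[3,0],[9,3],[19,0],[20,4],[21,16],[23,4],[24,16],[25,11],[36,0],[42,20],[50,0]]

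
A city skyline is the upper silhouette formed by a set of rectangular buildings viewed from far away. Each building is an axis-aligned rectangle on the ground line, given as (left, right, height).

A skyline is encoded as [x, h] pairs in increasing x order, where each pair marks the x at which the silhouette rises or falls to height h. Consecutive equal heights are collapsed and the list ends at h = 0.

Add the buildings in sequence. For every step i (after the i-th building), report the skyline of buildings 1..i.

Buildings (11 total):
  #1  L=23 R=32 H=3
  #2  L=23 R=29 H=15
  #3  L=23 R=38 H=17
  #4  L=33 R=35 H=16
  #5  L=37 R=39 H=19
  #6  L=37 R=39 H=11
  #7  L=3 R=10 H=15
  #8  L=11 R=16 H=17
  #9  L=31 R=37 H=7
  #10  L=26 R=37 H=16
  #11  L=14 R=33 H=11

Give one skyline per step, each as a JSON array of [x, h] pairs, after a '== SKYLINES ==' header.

== SKYLINES ==
[[23,3],[32,0]]
[[23,15],[29,3],[32,0]]
[[23,17],[38,0]]
[[23,17],[38,0]]
[[23,17],[37,19],[39,0]]
[[23,17],[37,19],[39,0]]
[[3,15],[10,0],[23,17],[37,19],[39,0]]
[[3,15],[10,0],[11,17],[16,0],[23,17],[37,19],[39,0]]
[[3,15],[10,0],[11,17],[16,0],[23,17],[37,19],[39,0]]
[[3,15],[10,0],[11,17],[16,0],[23,17],[37,19],[39,0]]
[[3,15],[10,0],[11,17],[16,11],[23,17],[37,19],[39,0]]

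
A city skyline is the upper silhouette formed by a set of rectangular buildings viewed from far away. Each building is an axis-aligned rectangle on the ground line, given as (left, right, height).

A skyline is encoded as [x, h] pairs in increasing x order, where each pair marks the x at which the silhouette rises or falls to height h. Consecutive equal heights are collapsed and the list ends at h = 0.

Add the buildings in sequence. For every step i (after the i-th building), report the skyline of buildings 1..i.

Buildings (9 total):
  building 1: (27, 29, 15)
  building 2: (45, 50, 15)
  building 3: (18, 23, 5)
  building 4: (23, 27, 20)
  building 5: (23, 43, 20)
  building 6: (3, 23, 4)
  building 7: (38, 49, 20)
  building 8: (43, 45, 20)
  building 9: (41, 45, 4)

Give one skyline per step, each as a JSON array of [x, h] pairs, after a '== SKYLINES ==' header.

== SKYLINES ==
[[27,15],[29,0]]
[[27,15],[29,0],[45,15],[50,0]]
[[18,5],[23,0],[27,15],[29,0],[45,15],[50,0]]
[[18,5],[23,20],[27,15],[29,0],[45,15],[50,0]]
[[18,5],[23,20],[43,0],[45,15],[50,0]]
[[3,4],[18,5],[23,20],[43,0],[45,15],[50,0]]
[[3,4],[18,5],[23,20],[49,15],[50,0]]
[[3,4],[18,5],[23,20],[49,15],[50,0]]
[[3,4],[18,5],[23,20],[49,15],[50,0]]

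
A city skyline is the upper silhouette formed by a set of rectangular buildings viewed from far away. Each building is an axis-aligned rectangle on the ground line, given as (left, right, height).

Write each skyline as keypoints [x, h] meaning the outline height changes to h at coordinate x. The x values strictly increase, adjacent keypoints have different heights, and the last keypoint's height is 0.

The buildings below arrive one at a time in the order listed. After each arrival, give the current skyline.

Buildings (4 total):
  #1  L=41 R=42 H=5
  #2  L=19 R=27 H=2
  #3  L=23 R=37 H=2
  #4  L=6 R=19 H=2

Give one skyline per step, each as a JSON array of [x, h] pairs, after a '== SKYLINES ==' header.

== SKYLINES ==
[[41,5],[42,0]]
[[19,2],[27,0],[41,5],[42,0]]
[[19,2],[37,0],[41,5],[42,0]]
[[6,2],[37,0],[41,5],[42,0]]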